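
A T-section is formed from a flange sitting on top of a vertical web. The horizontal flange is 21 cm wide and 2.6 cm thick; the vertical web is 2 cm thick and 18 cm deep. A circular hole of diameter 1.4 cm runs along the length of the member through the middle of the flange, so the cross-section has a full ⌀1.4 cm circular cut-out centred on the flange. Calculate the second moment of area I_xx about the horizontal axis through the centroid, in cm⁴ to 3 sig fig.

Break the section into simple shapes (no overlaps), measuring from the bottom-left corner of the bounding box.
Flange: 21 × 2.6, A = 54.6 cm², y = 19.3 cm, Ī = 30.758 cm⁴.
Web: 2 × 18, A = 36 cm², y = 9 cm, Ī = 972 cm⁴.
Hole (subtracted): ⌀1.4, A = 1.5394 cm², y = 19.3 cm, Ī = 0.18857 cm⁴.
Centroid: ȳ = ΣA·y / ΣA = 15.137 cm.
Transfer each piece to the horizontal axis through the centroid using Ī + A·d² with d = y − 15.137:
  flange: d = 4.1635 cm → contributes +977.21 cm⁴
  web: d = -6.1365 cm → contributes +2327.7 cm⁴
  hole: d = 4.1635 cm → contributes −26.873 cm⁴
Total I = 3 278 cm⁴.

I_xx ≈ 3280 cm⁴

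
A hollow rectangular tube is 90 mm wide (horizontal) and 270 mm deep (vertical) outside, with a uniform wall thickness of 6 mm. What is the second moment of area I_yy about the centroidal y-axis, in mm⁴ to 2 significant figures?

I_yy ≈ 6.2 × 10⁶ mm⁴

Split into non-overlapping primitives; take the origin at the lower-left of the bounding box.
Outer rectangle: 90 × 270, A = 24 300 mm², x = 45 mm, Ī = 16 402 500 mm⁴.
Inner void (subtracted): 78 × 258, A = 20 124 mm², x = 45 mm, Ī = 10 202 868 mm⁴.
By symmetry the centroid is at mid-width, x̄ = 45 mm.
All pieces are centred on the centroidal y-axis, so I = ΣĪ (holes subtracted) = 6 199 632 mm⁴.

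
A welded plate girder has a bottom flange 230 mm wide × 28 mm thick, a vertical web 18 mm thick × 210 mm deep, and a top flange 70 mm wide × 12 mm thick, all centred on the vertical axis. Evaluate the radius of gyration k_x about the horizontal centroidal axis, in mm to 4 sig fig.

k_x ≈ 82.29 mm

Break the section into simple shapes (no overlaps), measuring from the bottom-left corner of the bounding box.
Bottom plate: 230 × 28, A = 6 440 mm², y = 14 mm, Ī = 420 747 mm⁴.
Web plate: 18 × 210, A = 3 780 mm², y = 133 mm, Ī = 13 891 500 mm⁴.
Top plate: 70 × 12, A = 840 mm², y = 244 mm, Ī = 10 080 mm⁴.
Centroid: ȳ = ΣA·y / ΣA = 72.1392 mm.
Transfer each piece to the horizontal centroidal axis using Ī + A·d² with d = y − 72.1392:
  bottom plate: d = -58.1392 mm → contributes +22 189 050 mm⁴
  web plate: d = 60.8608 mm → contributes +27 892 741 mm⁴
  top plate: d = 171.861 mm → contributes +24 820 421 mm⁴
Total I = 74 902 212 mm⁴.
Radius of gyration: k = √(I/A) = √(74 902 212 / 11 060) = 82.2943 mm.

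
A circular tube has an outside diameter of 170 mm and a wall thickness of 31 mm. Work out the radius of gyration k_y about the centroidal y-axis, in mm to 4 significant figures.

Treat the section as a set of non-overlapping primitives; coordinates are from the bounding-box lower-left.
Outer circle: ⌀170, A = 22 698 mm², x = 85 mm, Ī = 40 998 275 mm⁴.
Bore (subtracted): ⌀108, A = 9160.88 mm², x = 85 mm, Ī = 6 678 285 mm⁴.
By symmetry the centroid is at mid-width, x̄ = 85 mm.
All pieces are centred on the centroidal y-axis, so I = ΣĪ (holes subtracted) = 34 319 990 mm⁴.
Radius of gyration: k = √(I/A) = √(34 319 990 / 13537.1) = 50.3513 mm.

k_y ≈ 50.35 mm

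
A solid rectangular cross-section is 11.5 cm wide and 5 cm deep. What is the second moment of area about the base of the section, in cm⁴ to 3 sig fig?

The section: 11.5 × 5, A = 57.5 cm², y = 2.5 cm, Ī = 119.79 cm⁴.
Transfer it to the bottom edge using Ī + A·d² with d = y − 0:
  the section: d = 2.5 cm → contributes +479.17 cm⁴
Total I = 479.17 cm⁴.

I_base ≈ 479 cm⁴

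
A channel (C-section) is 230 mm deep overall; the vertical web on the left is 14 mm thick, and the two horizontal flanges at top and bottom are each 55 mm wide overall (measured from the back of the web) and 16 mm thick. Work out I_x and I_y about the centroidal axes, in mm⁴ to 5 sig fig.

I_x ≈ 2.9244 × 10⁷ mm⁴, I_y ≈ 9.4134 × 10⁵ mm⁴

Decompose the section into non-overlapping parts with the origin at the bottom-left of its bounding rectangle.
Web: 14 × 230, A = 3 220 mm², y = 115 mm, Ī = 14 194 833 mm⁴.
Top flange (beyond web): 41 × 16, A = 656 mm², y = 222 mm, Ī = 13994.67 mm⁴.
Bottom flange (beyond web): 41 × 16, A = 656 mm², y = 8 mm, Ī = 13994.67 mm⁴.
By symmetry the centroid is at mid-height, ȳ = 115 mm.
Transfer each piece to the centroidal x-axis using Ī + A·d² with d = y − 115:
  web: d = 0 mm → contributes +14 194 833 mm⁴
  top flange (beyond web): d = 107 mm → contributes +7 524 539 mm⁴
  bottom flange (beyond web): d = -107 mm → contributes +7 524 539 mm⁴
Total I = 29 243 911 mm⁴.
For the y-axis: x̄ = 14.96117 mm.
Repeating about the centroidal y-axis gives I_y = 941343.8 mm⁴.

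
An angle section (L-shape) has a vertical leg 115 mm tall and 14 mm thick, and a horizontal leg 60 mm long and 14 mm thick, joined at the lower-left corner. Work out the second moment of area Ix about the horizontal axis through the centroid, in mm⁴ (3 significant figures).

Treat the section as a set of non-overlapping primitives; coordinates are from the bounding-box lower-left.
Vertical leg: 14 × 115, A = 1 610 mm², y = 57.5 mm, Ī = 1 774 354 mm⁴.
Horizontal leg (remainder): 46 × 14, A = 644 mm², y = 7 mm, Ī = 10 519 mm⁴.
Centroid: ȳ = ΣA·y / ΣA = 43.071 mm.
Transfer each piece to the horizontal axis through the centroid using Ī + A·d² with d = y − 43.071:
  vertical leg: d = 14.429 mm → contributes +2 109 530 mm⁴
  horizontal leg (remainder): d = -36.071 mm → contributes +848 458 mm⁴
Total I = 2 957 988 mm⁴.

Ix ≈ 2.96 × 10⁶ mm⁴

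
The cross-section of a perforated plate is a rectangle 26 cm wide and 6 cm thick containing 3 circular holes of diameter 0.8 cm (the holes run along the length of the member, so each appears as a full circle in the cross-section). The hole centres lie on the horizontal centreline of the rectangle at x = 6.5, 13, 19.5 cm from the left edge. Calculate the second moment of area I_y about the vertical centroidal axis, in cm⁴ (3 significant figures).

I_y ≈ 8750 cm⁴

Treat the section as a set of non-overlapping primitives; coordinates are from the bounding-box lower-left.
Plate: 26 × 6, A = 156 cm², x = 13 cm, Ī = 8 788 cm⁴.
Hole 1 (subtracted): ⌀0.8, A = 0.50265 cm², x = 6.5 cm, Ī = 0.020106 cm⁴.
Hole 2 (subtracted): ⌀0.8, A = 0.50265 cm², x = 13 cm, Ī = 0.020106 cm⁴.
Hole 3 (subtracted): ⌀0.8, A = 0.50265 cm², x = 19.5 cm, Ī = 0.020106 cm⁴.
By symmetry the centroid is at mid-width, x̄ = 13 cm.
Transfer each piece to the vertical centroidal axis using Ī + A·d² with d = x − 13:
  plate: d = 0 cm → contributes +8 788 cm⁴
  hole 1: d = -6.5 cm → contributes −21.257 cm⁴
  hole 2: d = 0 cm → contributes −0.020106 cm⁴
  hole 3: d = 6.5 cm → contributes −21.257 cm⁴
Total I = 8745.5 cm⁴.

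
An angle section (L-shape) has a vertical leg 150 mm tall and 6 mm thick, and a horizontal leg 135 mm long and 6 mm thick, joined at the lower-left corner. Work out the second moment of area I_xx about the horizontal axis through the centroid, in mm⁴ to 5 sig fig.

I_xx ≈ 3.8470 × 10⁶ mm⁴

Decompose the section into non-overlapping parts with the origin at the bottom-left of its bounding rectangle.
Vertical leg: 6 × 150, A = 900 mm², y = 75 mm, Ī = 1 687 500 mm⁴.
Horizontal leg (remainder): 129 × 6, A = 774 mm², y = 3 mm, Ī = 2 322 mm⁴.
Centroid: ȳ = ΣA·y / ΣA = 41.70968 mm.
Transfer each piece to the horizontal axis through the centroid using Ī + A·d² with d = y − 41.70968:
  vertical leg: d = 33.29032 mm → contributes +2 684 921 mm⁴
  horizontal leg (remainder): d = -38.70968 mm → contributes +1 162 114 mm⁴
Total I = 3 847 035 mm⁴.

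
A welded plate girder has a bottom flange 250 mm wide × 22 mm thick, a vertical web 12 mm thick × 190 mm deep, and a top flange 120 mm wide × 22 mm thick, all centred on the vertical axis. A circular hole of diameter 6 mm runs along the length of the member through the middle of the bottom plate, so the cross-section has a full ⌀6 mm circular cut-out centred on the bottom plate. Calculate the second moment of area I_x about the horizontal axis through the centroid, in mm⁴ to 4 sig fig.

I_x ≈ 8.966 × 10⁷ mm⁴

Split into non-overlapping primitives; take the origin at the lower-left of the bounding box.
Bottom plate: 250 × 22, A = 5 500 mm², y = 11 mm, Ī = 221 833 mm⁴.
Web plate: 12 × 190, A = 2 280 mm², y = 117 mm, Ī = 6 859 000 mm⁴.
Top plate: 120 × 22, A = 2 640 mm², y = 223 mm, Ī = 106 480 mm⁴.
Hole (subtracted): ⌀6, A = 28.2743 mm², y = 11 mm, Ī = 63.6173 mm⁴.
Centroid: ȳ = ΣA·y / ΣA = 88.1152 mm.
Transfer each piece to the horizontal axis through the centroid using Ī + A·d² with d = y − 88.1152:
  bottom plate: d = -77.1152 mm → contributes +32 928 980 mm⁴
  web plate: d = 28.8848 mm → contributes +8 761 276 mm⁴
  top plate: d = 134.885 mm → contributes +48 138 401 mm⁴
  hole: d = -77.1152 mm → contributes −168 204 mm⁴
Total I = 89 660 453 mm⁴.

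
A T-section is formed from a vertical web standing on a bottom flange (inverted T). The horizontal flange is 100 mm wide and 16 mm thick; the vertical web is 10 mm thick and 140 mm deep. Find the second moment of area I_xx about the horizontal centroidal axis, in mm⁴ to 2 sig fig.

I_xx ≈ 6.9 × 10⁶ mm⁴

Treat the section as a set of non-overlapping primitives; coordinates are from the bounding-box lower-left.
Flange: 100 × 16, A = 1 600 mm², y = 8 mm, Ī = 34 133 mm⁴.
Web: 10 × 140, A = 1 400 mm², y = 86 mm, Ī = 2 286 667 mm⁴.
Centroid: ȳ = ΣA·y / ΣA = 44.4 mm.
Transfer each piece to the horizontal centroidal axis using Ī + A·d² with d = y − 44.4:
  flange: d = -36.4 mm → contributes +2 154 069 mm⁴
  web: d = 41.6 mm → contributes +4 709 451 mm⁴
Total I = 6 863 520 mm⁴.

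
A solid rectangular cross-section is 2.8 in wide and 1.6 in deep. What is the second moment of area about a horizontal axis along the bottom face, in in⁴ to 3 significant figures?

I_base ≈ 3.82 in⁴

The section: 2.8 × 1.6, A = 4.48 in², y = 0.8 in, Ī = 0.95573 in⁴.
Transfer it to a horizontal axis along the bottom face using Ī + A·d² with d = y − 0:
  the section: d = 0.8 in → contributes +3.8229 in⁴
Total I = 3.8229 in⁴.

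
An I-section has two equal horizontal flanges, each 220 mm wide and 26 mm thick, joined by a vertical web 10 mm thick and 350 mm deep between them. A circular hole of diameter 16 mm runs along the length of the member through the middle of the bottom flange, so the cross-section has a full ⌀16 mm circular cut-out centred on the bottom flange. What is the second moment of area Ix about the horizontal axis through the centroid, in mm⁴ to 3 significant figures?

Break the section into simple shapes (no overlaps), measuring from the bottom-left corner of the bounding box.
Bottom flange: 220 × 26, A = 5 720 mm², y = 13 mm, Ī = 322 227 mm⁴.
Web: 10 × 350, A = 3 500 mm², y = 201 mm, Ī = 35 729 167 mm⁴.
Top flange: 220 × 26, A = 5 720 mm², y = 389 mm, Ī = 322 227 mm⁴.
Hole (subtracted): ⌀16, A = 201.06 mm², y = 13 mm, Ī = 3 217 mm⁴.
Centroid: ȳ = ΣA·y / ΣA = 203.56 mm.
Transfer each piece to the horizontal axis through the centroid using Ī + A·d² with d = y − 203.56:
  bottom flange: d = -190.56 mm → contributes +208 043 289 mm⁴
  web: d = -2.5646 mm → contributes +35 752 187 mm⁴
  top flange: d = 185.44 mm → contributes +197 011 768 mm⁴
  hole: d = -190.56 mm → contributes −7 304 755 mm⁴
Total I = 433 502 489 mm⁴.

Ix ≈ 4.34 × 10⁸ mm⁴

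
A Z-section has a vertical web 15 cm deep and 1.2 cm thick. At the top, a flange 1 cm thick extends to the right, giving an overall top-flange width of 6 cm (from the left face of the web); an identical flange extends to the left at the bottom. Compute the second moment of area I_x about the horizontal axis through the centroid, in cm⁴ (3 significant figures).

Break the section into simple shapes (no overlaps), measuring from the bottom-left corner of the bounding box.
Web: 1.2 × 15, A = 18 cm², y = 7.5 cm, Ī = 337.5 cm⁴.
Top flange (beyond web): 4.8 × 1, A = 4.8 cm², y = 14.5 cm, Ī = 0.4 cm⁴.
Bottom flange (beyond web): 4.8 × 1, A = 4.8 cm², y = 0.5 cm, Ī = 0.4 cm⁴.
Centroid: ȳ = ΣA·y / ΣA = 7.5 cm.
Transfer each piece to the horizontal axis through the centroid using Ī + A·d² with d = y − 7.5:
  web: d = 0 cm → contributes +337.5 cm⁴
  top flange (beyond web): d = 7 cm → contributes +235.6 cm⁴
  bottom flange (beyond web): d = -7 cm → contributes +235.6 cm⁴
Total I = 808.7 cm⁴.

I_x ≈ 809 cm⁴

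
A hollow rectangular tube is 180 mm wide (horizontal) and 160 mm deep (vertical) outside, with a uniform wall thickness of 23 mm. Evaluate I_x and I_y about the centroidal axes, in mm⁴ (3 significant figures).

Break the section into simple shapes (no overlaps), measuring from the bottom-left corner of the bounding box.
Outer rectangle: 180 × 160, A = 28 800 mm², y = 80 mm, Ī = 61 440 000 mm⁴.
Inner void (subtracted): 134 × 114, A = 15 276 mm², y = 80 mm, Ī = 16 543 908 mm⁴.
By symmetry the centroid is at mid-height, ȳ = 80 mm.
All pieces are centred on the centroidal x-axis, so I = ΣĪ (holes subtracted) = 44 896 092 mm⁴.
Repeating about the centroidal y-axis gives I_y = 54 902 012 mm⁴.

I_x ≈ 4.49 × 10⁷ mm⁴, I_y ≈ 5.49 × 10⁷ mm⁴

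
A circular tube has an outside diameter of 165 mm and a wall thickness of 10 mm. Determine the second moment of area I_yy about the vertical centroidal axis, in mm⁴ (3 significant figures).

I_yy ≈ 1.47 × 10⁷ mm⁴

Break the section into simple shapes (no overlaps), measuring from the bottom-left corner of the bounding box.
Outer circle: ⌀165, A = 21 382 mm², x = 82.5 mm, Ī = 36 383 601 mm⁴.
Bore (subtracted): ⌀145, A = 16 513 mm², x = 82.5 mm, Ī = 21 699 109 mm⁴.
By symmetry the centroid is at mid-width, x̄ = 82.5 mm.
All pieces are centred on the vertical centroidal axis, so I = ΣĪ (holes subtracted) = 14 684 491 mm⁴.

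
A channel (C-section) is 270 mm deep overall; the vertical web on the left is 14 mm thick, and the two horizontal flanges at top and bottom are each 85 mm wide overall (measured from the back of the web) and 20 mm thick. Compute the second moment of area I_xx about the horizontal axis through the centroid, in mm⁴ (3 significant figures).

I_xx ≈ 6.74 × 10⁷ mm⁴

Decompose the section into non-overlapping parts with the origin at the bottom-left of its bounding rectangle.
Web: 14 × 270, A = 3 780 mm², y = 135 mm, Ī = 22 963 500 mm⁴.
Top flange (beyond web): 71 × 20, A = 1 420 mm², y = 260 mm, Ī = 47 333 mm⁴.
Bottom flange (beyond web): 71 × 20, A = 1 420 mm², y = 10 mm, Ī = 47 333 mm⁴.
By symmetry the centroid is at mid-height, ȳ = 135 mm.
Transfer each piece to the horizontal axis through the centroid using Ī + A·d² with d = y − 135:
  web: d = 0 mm → contributes +22 963 500 mm⁴
  top flange (beyond web): d = 125 mm → contributes +22 234 833 mm⁴
  bottom flange (beyond web): d = -125 mm → contributes +22 234 833 mm⁴
Total I = 67 433 167 mm⁴.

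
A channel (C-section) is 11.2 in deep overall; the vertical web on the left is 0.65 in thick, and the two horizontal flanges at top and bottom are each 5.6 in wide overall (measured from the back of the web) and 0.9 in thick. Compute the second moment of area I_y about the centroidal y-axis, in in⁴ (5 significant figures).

Break the section into simple shapes (no overlaps), measuring from the bottom-left corner of the bounding box.
Web: 0.65 × 11.2, A = 7.28 in², x = 0.325 in, Ī = 0.2563167 in⁴.
Top flange (beyond web): 4.95 × 0.9, A = 4.455 in², x = 3.125 in, Ī = 9.096553 in⁴.
Bottom flange (beyond web): 4.95 × 0.9, A = 4.455 in², x = 3.125 in, Ī = 9.096553 in⁴.
Centroid: x̄ = ΣA·x / ΣA = 1.865951 in.
Transfer each piece to the centroidal y-axis using Ī + A·d² with d = x − 1.865951:
  web: d = -1.540951 in → contributes +17.5429 in⁴
  top flange (beyond web): d = 1.259049 in → contributes +16.15864 in⁴
  bottom flange (beyond web): d = 1.259049 in → contributes +16.15864 in⁴
Total I = 49.86017 in⁴.

I_y ≈ 49.860 in⁴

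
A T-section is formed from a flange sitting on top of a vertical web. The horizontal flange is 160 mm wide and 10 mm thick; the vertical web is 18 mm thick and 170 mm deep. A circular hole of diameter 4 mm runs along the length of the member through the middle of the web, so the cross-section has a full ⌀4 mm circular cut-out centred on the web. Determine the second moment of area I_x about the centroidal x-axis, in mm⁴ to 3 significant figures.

I_x ≈ 1.59 × 10⁷ mm⁴

Decompose the section into non-overlapping parts with the origin at the bottom-left of its bounding rectangle.
Flange: 160 × 10, A = 1 600 mm², y = 175 mm, Ī = 13 333 mm⁴.
Web: 18 × 170, A = 3 060 mm², y = 85 mm, Ī = 7 369 500 mm⁴.
Hole (subtracted): ⌀4, A = 12.566 mm², y = 85 mm, Ī = 12.566 mm⁴.
Centroid: ȳ = ΣA·y / ΣA = 115.98 mm.
Transfer each piece to the centroidal x-axis using Ī + A·d² with d = y − 115.98:
  flange: d = 59.015 mm → contributes +5 585 795 mm⁴
  web: d = -30.985 mm → contributes +10 307 285 mm⁴
  hole: d = -30.985 mm → contributes −12 077 mm⁴
Total I = 15 881 003 mm⁴.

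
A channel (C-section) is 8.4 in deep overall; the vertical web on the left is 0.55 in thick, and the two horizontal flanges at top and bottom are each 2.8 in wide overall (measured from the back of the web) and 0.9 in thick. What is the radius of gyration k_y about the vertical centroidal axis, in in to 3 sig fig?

k_y ≈ 0.836 in

Split into non-overlapping primitives; take the origin at the lower-left of the bounding box.
Web: 0.55 × 8.4, A = 4.62 in², x = 0.275 in, Ī = 0.11646 in⁴.
Top flange (beyond web): 2.25 × 0.9, A = 2.025 in², x = 1.675 in, Ī = 0.8543 in⁴.
Bottom flange (beyond web): 2.25 × 0.9, A = 2.025 in², x = 1.675 in, Ī = 0.8543 in⁴.
Centroid: x̄ = ΣA·x / ΣA = 0.92898 in.
Transfer each piece to the vertical centroidal axis using Ī + A·d² with d = x − 0.92898:
  web: d = -0.65398 in → contributes +2.0924 in⁴
  top flange (beyond web): d = 0.74602 in → contributes +1.9813 in⁴
  bottom flange (beyond web): d = 0.74602 in → contributes +1.9813 in⁴
Total I = 6.055 in⁴.
Radius of gyration: k = √(I/A) = √(6.055 / 8.67) = 0.83569 in.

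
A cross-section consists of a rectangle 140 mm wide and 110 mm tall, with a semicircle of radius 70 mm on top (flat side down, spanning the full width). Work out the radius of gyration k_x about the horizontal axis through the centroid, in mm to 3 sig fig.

k_x ≈ 48.8 mm

Decompose the section into non-overlapping parts with the origin at the bottom-left of its bounding rectangle.
Rectangular body: 140 × 110, A = 15 400 mm², y = 55 mm, Ī = 15 528 333 mm⁴.
Semicircular cap: semicircle r = 70, A = 7696.9 mm², y = 139.71 mm, Ī = 2 635 265 mm⁴.
Centroid: ȳ = ΣA·y / ΣA = 83.229 mm.
Transfer each piece to the horizontal axis through the centroid using Ī + A·d² with d = y − 83.229:
  rectangular body: d = -28.229 mm → contributes +27 799 998 mm⁴
  semicircular cap: d = 56.48 mm → contributes +27 188 473 mm⁴
Total I = 54 988 471 mm⁴.
Radius of gyration: k = √(I/A) = √(54 988 471 / 23 097) = 48.793 mm.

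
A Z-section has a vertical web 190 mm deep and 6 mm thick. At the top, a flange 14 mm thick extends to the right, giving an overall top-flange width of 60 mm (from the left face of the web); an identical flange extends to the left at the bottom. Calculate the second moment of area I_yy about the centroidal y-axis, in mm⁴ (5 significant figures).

I_yy ≈ 1.7316 × 10⁶ mm⁴

Break the section into simple shapes (no overlaps), measuring from the bottom-left corner of the bounding box.
Web: 6 × 190, A = 1 140 mm², x = 57 mm, Ī = 3 420 mm⁴.
Top flange (beyond web): 54 × 14, A = 756 mm², x = 87 mm, Ī = 183 708 mm⁴.
Bottom flange (beyond web): 54 × 14, A = 756 mm², x = 27 mm, Ī = 183 708 mm⁴.
Centroid: x̄ = ΣA·x / ΣA = 57 mm.
Transfer each piece to the centroidal y-axis using Ī + A·d² with d = x − 57:
  web: d = 0 mm → contributes +3 420 mm⁴
  top flange (beyond web): d = 30 mm → contributes +864 108 mm⁴
  bottom flange (beyond web): d = -30 mm → contributes +864 108 mm⁴
Total I = 1 731 636 mm⁴.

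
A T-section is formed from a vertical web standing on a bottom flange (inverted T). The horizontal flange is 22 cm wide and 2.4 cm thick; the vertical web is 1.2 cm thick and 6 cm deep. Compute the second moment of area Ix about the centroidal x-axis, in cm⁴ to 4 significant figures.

Break the section into simple shapes (no overlaps), measuring from the bottom-left corner of the bounding box.
Flange: 22 × 2.4, A = 52.8 cm², y = 1.2 cm, Ī = 25.344 cm⁴.
Web: 1.2 × 6, A = 7.2 cm², y = 5.4 cm, Ī = 21.6 cm⁴.
Centroid: ȳ = ΣA·y / ΣA = 1.704 cm.
Transfer each piece to the centroidal x-axis using Ī + A·d² with d = y − 1.704:
  flange: d = -0.504 cm → contributes +38.756 cm⁴
  web: d = 3.696 cm → contributes +119.955 cm⁴
Total I = 158.711 cm⁴.

Ix ≈ 158.7 cm⁴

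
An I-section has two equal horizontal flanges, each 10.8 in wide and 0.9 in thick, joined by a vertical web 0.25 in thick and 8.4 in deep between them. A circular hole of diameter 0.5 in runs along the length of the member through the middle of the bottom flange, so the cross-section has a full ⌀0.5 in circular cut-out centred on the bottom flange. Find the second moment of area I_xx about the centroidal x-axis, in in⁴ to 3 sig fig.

Treat the section as a set of non-overlapping primitives; coordinates are from the bounding-box lower-left.
Bottom flange: 10.8 × 0.9, A = 9.72 in², y = 0.45 in, Ī = 0.6561 in⁴.
Web: 0.25 × 8.4, A = 2.1 in², y = 5.1 in, Ī = 12.348 in⁴.
Top flange: 10.8 × 0.9, A = 9.72 in², y = 9.75 in, Ī = 0.6561 in⁴.
Hole (subtracted): ⌀0.5, A = 0.19635 in², y = 0.45 in, Ī = 0.003068 in⁴.
Centroid: ȳ = ΣA·y / ΣA = 5.1428 in.
Transfer each piece to the centroidal x-axis using Ī + A·d² with d = y − 5.1428:
  bottom flange: d = -4.6928 in → contributes +214.71 in⁴
  web: d = -0.042777 in → contributes +12.352 in⁴
  top flange: d = 4.6072 in → contributes +206.98 in⁴
  hole: d = -4.6928 in → contributes −4.3271 in⁴
Total I = 429.71 in⁴.

I_xx ≈ 430 in⁴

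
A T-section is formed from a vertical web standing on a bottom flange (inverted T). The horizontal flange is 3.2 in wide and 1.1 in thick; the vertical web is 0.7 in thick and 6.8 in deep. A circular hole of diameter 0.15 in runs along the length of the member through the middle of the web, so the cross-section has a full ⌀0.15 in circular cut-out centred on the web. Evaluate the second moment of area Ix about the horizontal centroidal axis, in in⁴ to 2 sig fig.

Break the section into simple shapes (no overlaps), measuring from the bottom-left corner of the bounding box.
Flange: 3.2 × 1.1, A = 3.52 in², y = 0.55 in, Ī = 0.3549 in⁴.
Web: 0.7 × 6.8, A = 4.76 in², y = 4.5 in, Ī = 18.34 in⁴.
Hole (subtracted): ⌀0.15, A = 0.01767 in², y = 4.5 in, Ī = 0.00002485 in⁴.
Centroid: ȳ = ΣA·y / ΣA = 2.817 in.
Transfer each piece to the horizontal centroidal axis using Ī + A·d² with d = y − 2.817:
  flange: d = -2.267 in → contributes +18.45 in⁴
  web: d = 1.683 in → contributes +31.82 in⁴
  hole: d = 1.683 in → contributes −0.05007 in⁴
Total I = 50.22 in⁴.

Ix ≈ 50 in⁴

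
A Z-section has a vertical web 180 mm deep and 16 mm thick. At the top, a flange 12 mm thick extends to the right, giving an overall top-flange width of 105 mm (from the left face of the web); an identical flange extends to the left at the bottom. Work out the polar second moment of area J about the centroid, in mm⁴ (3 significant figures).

J ≈ 3.02 × 10⁷ mm⁴

Split into non-overlapping primitives; take the origin at the lower-left of the bounding box.
Web: 16 × 180, A = 2 880 mm², y = 90 mm, Ī = 7 776 000 mm⁴.
Top flange (beyond web): 89 × 12, A = 1 068 mm², y = 174 mm, Ī = 12 816 mm⁴.
Bottom flange (beyond web): 89 × 12, A = 1 068 mm², y = 6 mm, Ī = 12 816 mm⁴.
Centroid: ȳ = ΣA·y / ΣA = 90 mm.
Transfer each piece to the centroidal x-axis using Ī + A·d² with d = y − 90:
  web: d = 0 mm → contributes +7 776 000 mm⁴
  top flange (beyond web): d = 84 mm → contributes +7 548 624 mm⁴
  bottom flange (beyond web): d = -84 mm → contributes +7 548 624 mm⁴
Total I = 22 873 248 mm⁴.
For the y-axis: x̄ = 97 mm.
Repeating about the centroidal y-axis gives I_y = 7 358 728 mm⁴.
Polar second moment: J = I_x + I_y = 30 231 976 mm⁴.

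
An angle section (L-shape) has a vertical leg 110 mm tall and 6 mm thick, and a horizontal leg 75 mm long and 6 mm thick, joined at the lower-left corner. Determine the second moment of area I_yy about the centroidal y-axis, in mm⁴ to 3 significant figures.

Decompose the section into non-overlapping parts with the origin at the bottom-left of its bounding rectangle.
Vertical leg: 6 × 110, A = 660 mm², x = 3 mm, Ī = 1 980 mm⁴.
Horizontal leg (remainder): 69 × 6, A = 414 mm², x = 40.5 mm, Ī = 164 255 mm⁴.
Centroid: x̄ = ΣA·x / ΣA = 17.455 mm.
Transfer each piece to the centroidal y-axis using Ī + A·d² with d = x − 17.455:
  vertical leg: d = -14.455 mm → contributes +139 891 mm⁴
  horizontal leg (remainder): d = 23.045 mm → contributes +384 112 mm⁴
Total I = 524 003 mm⁴.

I_yy ≈ 5.24 × 10⁵ mm⁴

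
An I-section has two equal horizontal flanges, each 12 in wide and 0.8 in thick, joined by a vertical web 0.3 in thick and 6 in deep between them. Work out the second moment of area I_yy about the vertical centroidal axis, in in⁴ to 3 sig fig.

Treat the section as a set of non-overlapping primitives; coordinates are from the bounding-box lower-left.
Bottom flange: 12 × 0.8, A = 9.6 in², x = 6 in, Ī = 115.2 in⁴.
Web: 0.3 × 6, A = 1.8 in², x = 6 in, Ī = 0.0135 in⁴.
Top flange: 12 × 0.8, A = 9.6 in², x = 6 in, Ī = 115.2 in⁴.
By symmetry the centroid is at mid-width, x̄ = 6 in.
All pieces are centred on the vertical centroidal axis, so I = ΣĪ = 230.41 in⁴.

I_yy ≈ 230 in⁴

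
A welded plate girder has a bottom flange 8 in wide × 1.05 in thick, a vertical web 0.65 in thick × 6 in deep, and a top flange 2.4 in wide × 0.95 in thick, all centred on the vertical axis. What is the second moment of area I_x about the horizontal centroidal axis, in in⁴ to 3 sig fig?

I_x ≈ 112 in⁴

Decompose the section into non-overlapping parts with the origin at the bottom-left of its bounding rectangle.
Bottom plate: 8 × 1.05, A = 8.4 in², y = 0.525 in, Ī = 0.77175 in⁴.
Web plate: 0.65 × 6, A = 3.9 in², y = 4.05 in, Ī = 11.7 in⁴.
Top plate: 2.4 × 0.95, A = 2.28 in², y = 7.525 in, Ī = 0.17148 in⁴.
Centroid: ȳ = ΣA·y / ΣA = 2.5626 in.
Transfer each piece to the horizontal centroidal axis using Ī + A·d² with d = y − 2.5626:
  bottom plate: d = -2.0376 in → contributes +35.645 in⁴
  web plate: d = 1.4874 in → contributes +20.329 in⁴
  top plate: d = 4.9624 in → contributes +56.319 in⁴
Total I = 112.29 in⁴.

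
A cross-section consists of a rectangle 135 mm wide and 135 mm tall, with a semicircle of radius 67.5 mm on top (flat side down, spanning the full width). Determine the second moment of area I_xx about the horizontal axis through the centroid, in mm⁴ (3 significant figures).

Break the section into simple shapes (no overlaps), measuring from the bottom-left corner of the bounding box.
Rectangular body: 135 × 135, A = 18 225 mm², y = 67.5 mm, Ī = 27 679 219 mm⁴.
Semicircular cap: semicircle r = 67.5, A = 7156.9 mm², y = 163.65 mm, Ī = 2 278 490 mm⁴.
Centroid: ȳ = ΣA·y / ΣA = 94.611 mm.
Transfer each piece to the horizontal axis through the centroid using Ī + A·d² with d = y − 94.611:
  rectangular body: d = -27.111 mm → contributes +41 074 513 mm⁴
  semicircular cap: d = 69.037 mm → contributes +36 389 326 mm⁴
Total I = 77 463 838 mm⁴.

I_xx ≈ 7.75 × 10⁷ mm⁴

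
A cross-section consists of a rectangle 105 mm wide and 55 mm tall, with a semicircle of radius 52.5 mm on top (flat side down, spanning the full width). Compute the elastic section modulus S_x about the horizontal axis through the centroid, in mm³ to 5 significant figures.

Split into non-overlapping primitives; take the origin at the lower-left of the bounding box.
Rectangular body: 105 × 55, A = 5 775 mm², y = 27.5 mm, Ī = 1 455 781 mm⁴.
Semicircular cap: semicircle r = 52.5, A = 4329.507 mm², y = 77.28169 mm, Ī = 833814.2 mm⁴.
Centroid: ȳ = ΣA·y / ΣA = 48.8301 mm.
Transfer each piece to the horizontal axis through the centroid using Ī + A·d² with d = y − 48.8301:
  rectangular body: d = -21.3301 mm → contributes +4 083 253 mm⁴
  semicircular cap: d = 28.45159 mm → contributes +4 338 519 mm⁴
Total I = 8 421 772 mm⁴.
Extreme fibre distance c = 58.6699 mm; S = I/c = 143 545 mm³.

S_x ≈ 1.4355 × 10⁵ mm³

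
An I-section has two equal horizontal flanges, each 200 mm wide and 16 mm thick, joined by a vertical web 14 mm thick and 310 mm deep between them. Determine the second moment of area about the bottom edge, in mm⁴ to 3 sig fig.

I_base ≈ 5.19 × 10⁸ mm⁴

Treat the section as a set of non-overlapping primitives; coordinates are from the bounding-box lower-left.
Bottom flange: 200 × 16, A = 3 200 mm², y = 8 mm, Ī = 68 267 mm⁴.
Web: 14 × 310, A = 4 340 mm², y = 171 mm, Ī = 34 756 167 mm⁴.
Top flange: 200 × 16, A = 3 200 mm², y = 334 mm, Ī = 68 267 mm⁴.
Transfer each piece to a horizontal axis along the bottom face using Ī + A·d² with d = y − 0:
  bottom flange: d = 8 mm → contributes +273 067 mm⁴
  web: d = 171 mm → contributes +161 662 107 mm⁴
  top flange: d = 334 mm → contributes +357 047 467 mm⁴
Total I = 518 982 640 mm⁴.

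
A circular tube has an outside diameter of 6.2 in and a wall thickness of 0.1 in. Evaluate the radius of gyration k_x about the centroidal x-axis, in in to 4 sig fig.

Decompose the section into non-overlapping parts with the origin at the bottom-left of its bounding rectangle.
Outer circle: ⌀6.2, A = 30.1907 in², y = 3.1 in, Ī = 72.5332 in⁴.
Bore (subtracted): ⌀6, A = 28.2743 in², y = 3.1 in, Ī = 63.6173 in⁴.
By symmetry the centroid is at mid-height, ȳ = 3.1 in.
All pieces are centred on the centroidal x-axis, so I = ΣĪ (holes subtracted) = 8.91592 in⁴.
Radius of gyration: k = √(I/A) = √(8.91592 / 1.91637) = 2.15697 in.

k_x ≈ 2.157 in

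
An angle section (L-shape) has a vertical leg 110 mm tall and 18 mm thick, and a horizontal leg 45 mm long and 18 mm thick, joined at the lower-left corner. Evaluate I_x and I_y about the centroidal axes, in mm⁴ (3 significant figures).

Split into non-overlapping primitives; take the origin at the lower-left of the bounding box.
Vertical leg: 18 × 110, A = 1 980 mm², y = 55 mm, Ī = 1 996 500 mm⁴.
Horizontal leg (remainder): 27 × 18, A = 486 mm², y = 9 mm, Ī = 13 122 mm⁴.
Centroid: ȳ = ΣA·y / ΣA = 45.934 mm.
Transfer each piece to the centroidal x-axis using Ī + A·d² with d = y − 45.934:
  vertical leg: d = 9.0657 mm → contributes +2 159 230 mm⁴
  horizontal leg (remainder): d = -36.934 mm → contributes +676 095 mm⁴
Total I = 2 835 325 mm⁴.
For the y-axis: x̄ = 13.434 mm.
Repeating about the centroidal y-axis gives I_y = 280 533 mm⁴.

I_x ≈ 2.84 × 10⁶ mm⁴, I_y ≈ 2.81 × 10⁵ mm⁴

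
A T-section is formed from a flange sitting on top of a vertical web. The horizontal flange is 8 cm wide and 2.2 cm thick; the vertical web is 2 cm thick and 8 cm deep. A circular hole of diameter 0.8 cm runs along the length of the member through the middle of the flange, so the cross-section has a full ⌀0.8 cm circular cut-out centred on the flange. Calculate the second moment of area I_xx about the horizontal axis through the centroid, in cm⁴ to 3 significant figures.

I_xx ≈ 307 cm⁴

Break the section into simple shapes (no overlaps), measuring from the bottom-left corner of the bounding box.
Flange: 8 × 2.2, A = 17.6 cm², y = 9.1 cm, Ī = 7.0987 cm⁴.
Web: 2 × 8, A = 16 cm², y = 4 cm, Ī = 85.333 cm⁴.
Hole (subtracted): ⌀0.8, A = 0.50265 cm², y = 9.1 cm, Ī = 0.020106 cm⁴.
Centroid: ȳ = ΣA·y / ΣA = 6.6345 cm.
Transfer each piece to the horizontal axis through the centroid using Ī + A·d² with d = y − 6.6345:
  flange: d = 2.4655 cm → contributes +114.08 cm⁴
  web: d = -2.6345 cm → contributes +196.39 cm⁴
  hole: d = 2.4655 cm → contributes −3.0755 cm⁴
Total I = 307.39 cm⁴.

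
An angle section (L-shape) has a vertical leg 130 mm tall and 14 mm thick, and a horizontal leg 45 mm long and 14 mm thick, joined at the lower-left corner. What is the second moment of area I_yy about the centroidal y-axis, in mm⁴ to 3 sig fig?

I_yy ≈ 2.42 × 10⁵ mm⁴

Break the section into simple shapes (no overlaps), measuring from the bottom-left corner of the bounding box.
Vertical leg: 14 × 130, A = 1 820 mm², x = 7 mm, Ī = 29 727 mm⁴.
Horizontal leg (remainder): 31 × 14, A = 434 mm², x = 29.5 mm, Ī = 34 756 mm⁴.
Centroid: x̄ = ΣA·x / ΣA = 11.332 mm.
Transfer each piece to the centroidal y-axis using Ī + A·d² with d = x − 11.332:
  vertical leg: d = -4.3323 mm → contributes +63 886 mm⁴
  horizontal leg (remainder): d = 18.168 mm → contributes +178 005 mm⁴
Total I = 241 890 mm⁴.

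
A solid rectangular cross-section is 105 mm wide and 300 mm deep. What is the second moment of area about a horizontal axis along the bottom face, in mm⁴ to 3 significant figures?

I_base ≈ 9.45 × 10⁸ mm⁴

The section: 105 × 300, A = 31 500 mm², y = 150 mm, Ī = 236 250 000 mm⁴.
Transfer it to a horizontal axis along the bottom face using Ī + A·d² with d = y − 0:
  the section: d = 150 mm → contributes +945 000 000 mm⁴
Total I = 945 000 000 mm⁴.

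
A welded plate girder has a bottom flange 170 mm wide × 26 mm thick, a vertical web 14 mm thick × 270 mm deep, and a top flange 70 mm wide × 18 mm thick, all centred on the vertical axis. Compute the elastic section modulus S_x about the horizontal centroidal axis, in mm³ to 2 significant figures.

Treat the section as a set of non-overlapping primitives; coordinates are from the bounding-box lower-left.
Bottom plate: 170 × 26, A = 4 420 mm², y = 13 mm, Ī = 248 993 mm⁴.
Web plate: 14 × 270, A = 3 780 mm², y = 161 mm, Ī = 22 963 500 mm⁴.
Top plate: 70 × 18, A = 1 260 mm², y = 305 mm, Ī = 34 020 mm⁴.
Centroid: ȳ = ΣA·y / ΣA = 111 mm.
Transfer each piece to the horizontal centroidal axis using Ī + A·d² with d = y − 111:
  bottom plate: d = -98.03 mm → contributes +42 724 319 mm⁴
  web plate: d = 49.97 mm → contributes +32 402 315 mm⁴
  top plate: d = 194 mm → contributes +47 440 911 mm⁴
Total I = 122 567 545 mm⁴.
Extreme fibre distance c = 203 mm; S = I/c = 603 869 mm³.

S_x ≈ 6.0 × 10⁵ mm³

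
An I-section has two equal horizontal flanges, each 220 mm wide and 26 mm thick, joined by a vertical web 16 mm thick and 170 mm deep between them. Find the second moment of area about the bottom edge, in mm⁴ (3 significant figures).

I_base ≈ 2.92 × 10⁸ mm⁴

Treat the section as a set of non-overlapping primitives; coordinates are from the bounding-box lower-left.
Bottom flange: 220 × 26, A = 5 720 mm², y = 13 mm, Ī = 322 227 mm⁴.
Web: 16 × 170, A = 2 720 mm², y = 111 mm, Ī = 6 550 667 mm⁴.
Top flange: 220 × 26, A = 5 720 mm², y = 209 mm, Ī = 322 227 mm⁴.
Transfer each piece to a horizontal axis along the bottom face using Ī + A·d² with d = y − 0:
  bottom flange: d = 13 mm → contributes +1 288 907 mm⁴
  web: d = 111 mm → contributes +40 063 787 mm⁴
  top flange: d = 209 mm → contributes +250 177 547 mm⁴
Total I = 291 530 240 mm⁴.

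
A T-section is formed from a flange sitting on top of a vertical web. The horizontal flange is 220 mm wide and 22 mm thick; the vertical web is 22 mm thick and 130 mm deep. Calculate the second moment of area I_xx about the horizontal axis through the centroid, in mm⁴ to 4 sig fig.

Split into non-overlapping primitives; take the origin at the lower-left of the bounding box.
Flange: 220 × 22, A = 4 840 mm², y = 141 mm, Ī = 195 213 mm⁴.
Web: 22 × 130, A = 2 860 mm², y = 65 mm, Ī = 4 027 833 mm⁴.
Centroid: ȳ = ΣA·y / ΣA = 112.771 mm.
Transfer each piece to the horizontal axis through the centroid using Ī + A·d² with d = y − 112.771:
  flange: d = 28.2286 mm → contributes +4 051 978 mm⁴
  web: d = -47.7714 mm → contributes +10 554 666 mm⁴
Total I = 14 606 644 mm⁴.

I_xx ≈ 1.461 × 10⁷ mm⁴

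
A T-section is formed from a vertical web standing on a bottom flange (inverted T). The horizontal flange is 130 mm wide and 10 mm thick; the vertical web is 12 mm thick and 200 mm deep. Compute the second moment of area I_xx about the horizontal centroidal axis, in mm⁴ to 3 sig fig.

I_xx ≈ 1.73 × 10⁷ mm⁴

Treat the section as a set of non-overlapping primitives; coordinates are from the bounding-box lower-left.
Flange: 130 × 10, A = 1 300 mm², y = 5 mm, Ī = 10 833 mm⁴.
Web: 12 × 200, A = 2 400 mm², y = 110 mm, Ī = 8 000 000 mm⁴.
Centroid: ȳ = ΣA·y / ΣA = 73.108 mm.
Transfer each piece to the horizontal centroidal axis using Ī + A·d² with d = y − 73.108:
  flange: d = -68.108 mm → contributes +6 041 162 mm⁴
  web: d = 36.892 mm → contributes +11 266 428 mm⁴
Total I = 17 307 590 mm⁴.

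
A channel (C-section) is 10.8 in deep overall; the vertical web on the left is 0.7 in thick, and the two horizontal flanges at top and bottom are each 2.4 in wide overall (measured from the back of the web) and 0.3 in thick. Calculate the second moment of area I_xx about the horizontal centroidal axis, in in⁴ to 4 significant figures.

Break the section into simple shapes (no overlaps), measuring from the bottom-left corner of the bounding box.
Web: 0.7 × 10.8, A = 7.56 in², y = 5.4 in, Ī = 73.4832 in⁴.
Top flange (beyond web): 1.7 × 0.3, A = 0.51 in², y = 10.65 in, Ī = 0.003825 in⁴.
Bottom flange (beyond web): 1.7 × 0.3, A = 0.51 in², y = 0.15 in, Ī = 0.003825 in⁴.
By symmetry the centroid is at mid-height, ȳ = 5.4 in.
Transfer each piece to the horizontal centroidal axis using Ī + A·d² with d = y − 5.4:
  web: d = 0 in → contributes +73.4832 in⁴
  top flange (beyond web): d = 5.25 in → contributes +14.0607 in⁴
  bottom flange (beyond web): d = -5.25 in → contributes +14.0607 in⁴
Total I = 101.605 in⁴.

I_xx ≈ 101.6 in⁴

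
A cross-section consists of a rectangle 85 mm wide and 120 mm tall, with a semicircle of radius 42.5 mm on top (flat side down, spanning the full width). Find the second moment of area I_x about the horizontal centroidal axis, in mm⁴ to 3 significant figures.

I_x ≈ 2.61 × 10⁷ mm⁴

Treat the section as a set of non-overlapping primitives; coordinates are from the bounding-box lower-left.
Rectangular body: 85 × 120, A = 10 200 mm², y = 60 mm, Ī = 12 240 000 mm⁴.
Semicircular cap: semicircle r = 42.5, A = 2837.3 mm², y = 138.04 mm, Ī = 358 086 mm⁴.
Centroid: ȳ = ΣA·y / ΣA = 76.983 mm.
Transfer each piece to the horizontal centroidal axis using Ī + A·d² with d = y − 76.983:
  rectangular body: d = -16.983 mm → contributes +15 181 921 mm⁴
  semicircular cap: d = 61.055 mm → contributes +10 934 378 mm⁴
Total I = 26 116 298 mm⁴.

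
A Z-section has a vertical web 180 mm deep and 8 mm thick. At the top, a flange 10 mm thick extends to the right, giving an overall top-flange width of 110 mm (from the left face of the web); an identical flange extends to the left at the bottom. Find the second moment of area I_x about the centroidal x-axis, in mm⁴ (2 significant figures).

I_x ≈ 1.9 × 10⁷ mm⁴

Treat the section as a set of non-overlapping primitives; coordinates are from the bounding-box lower-left.
Web: 8 × 180, A = 1 440 mm², y = 90 mm, Ī = 3 888 000 mm⁴.
Top flange (beyond web): 102 × 10, A = 1 020 mm², y = 175 mm, Ī = 8 500 mm⁴.
Bottom flange (beyond web): 102 × 10, A = 1 020 mm², y = 5 mm, Ī = 8 500 mm⁴.
Centroid: ȳ = ΣA·y / ΣA = 90 mm.
Transfer each piece to the centroidal x-axis using Ī + A·d² with d = y − 90:
  web: d = 0 mm → contributes +3 888 000 mm⁴
  top flange (beyond web): d = 85 mm → contributes +7 378 000 mm⁴
  bottom flange (beyond web): d = -85 mm → contributes +7 378 000 mm⁴
Total I = 18 644 000 mm⁴.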